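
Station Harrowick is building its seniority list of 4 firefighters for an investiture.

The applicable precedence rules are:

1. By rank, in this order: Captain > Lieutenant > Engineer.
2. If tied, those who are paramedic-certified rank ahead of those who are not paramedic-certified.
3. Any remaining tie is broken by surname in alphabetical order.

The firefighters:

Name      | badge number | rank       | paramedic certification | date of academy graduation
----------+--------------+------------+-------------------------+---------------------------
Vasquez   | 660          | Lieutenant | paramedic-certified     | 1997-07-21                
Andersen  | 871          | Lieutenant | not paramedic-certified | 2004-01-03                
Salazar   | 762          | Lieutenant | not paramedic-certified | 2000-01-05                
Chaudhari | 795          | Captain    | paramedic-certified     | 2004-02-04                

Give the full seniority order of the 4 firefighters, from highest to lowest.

By rank: Chaudhari (Captain); then Vasquez, Andersen and Salazar (Lieutenant).
Among Vasquez, Andersen and Salazar, paramedic-certified before not paramedic-certified: Vasquez (paramedic-certified) before Andersen and Salazar (not paramedic-certified).
Among Andersen and Salazar, alphabetically by surname: Andersen before Salazar.
Full order: Chaudhari, Vasquez, Andersen, Salazar.

Chaudhari, Vasquez, Andersen, Salazar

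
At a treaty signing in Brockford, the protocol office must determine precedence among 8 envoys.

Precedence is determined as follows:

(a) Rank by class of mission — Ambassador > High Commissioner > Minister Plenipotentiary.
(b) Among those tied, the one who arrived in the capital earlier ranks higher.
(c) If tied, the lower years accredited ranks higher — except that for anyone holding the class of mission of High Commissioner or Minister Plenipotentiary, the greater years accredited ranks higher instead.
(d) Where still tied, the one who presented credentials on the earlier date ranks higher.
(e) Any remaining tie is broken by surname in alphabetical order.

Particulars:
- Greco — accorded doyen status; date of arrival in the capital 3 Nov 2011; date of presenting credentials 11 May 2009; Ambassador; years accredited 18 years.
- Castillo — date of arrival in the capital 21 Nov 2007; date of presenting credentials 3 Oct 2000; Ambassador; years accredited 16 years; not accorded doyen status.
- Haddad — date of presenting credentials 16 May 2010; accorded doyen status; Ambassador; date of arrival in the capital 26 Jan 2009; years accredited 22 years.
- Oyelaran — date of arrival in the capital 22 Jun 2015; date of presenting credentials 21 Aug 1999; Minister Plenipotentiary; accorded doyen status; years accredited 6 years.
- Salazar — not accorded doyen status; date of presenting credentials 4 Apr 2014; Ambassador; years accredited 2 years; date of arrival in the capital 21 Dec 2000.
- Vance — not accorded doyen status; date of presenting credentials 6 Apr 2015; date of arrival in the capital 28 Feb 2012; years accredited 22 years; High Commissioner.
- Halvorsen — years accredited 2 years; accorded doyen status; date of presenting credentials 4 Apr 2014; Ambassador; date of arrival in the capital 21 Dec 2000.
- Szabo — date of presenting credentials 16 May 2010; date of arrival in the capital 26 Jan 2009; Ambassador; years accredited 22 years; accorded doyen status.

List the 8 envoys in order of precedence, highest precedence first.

Halvorsen, Salazar, Castillo, Haddad, Szabo, Greco, Vance, Oyelaran

By class of mission: Halvorsen, Salazar, Castillo, Haddad, Szabo and Greco (Ambassador); then Vance (High Commissioner); then Oyelaran (Minister Plenipotentiary).
Among Halvorsen, Salazar, Castillo, Haddad, Szabo and Greco, by date of arrival in the capital (earlier first): Halvorsen and Salazar (21 Dec 2000) before Castillo (21 Nov 2007) before Haddad and Szabo (26 Jan 2009) before Greco (3 Nov 2011).
Halvorsen and Salazar both have years accredited 2 years, so the next rule applies.
Halvorsen and Salazar both have date of presenting credentials 4 Apr 2014, so the next rule applies.
Among Halvorsen and Salazar, alphabetically by surname: Halvorsen before Salazar.
Haddad and Szabo both have years accredited 22 years, so the next rule applies.
Haddad and Szabo both have date of presenting credentials 16 May 2010, so the next rule applies.
Among Haddad and Szabo, alphabetically by surname: Haddad before Szabo.
Full order: Halvorsen, Salazar, Castillo, Haddad, Szabo, Greco, Vance, Oyelaran.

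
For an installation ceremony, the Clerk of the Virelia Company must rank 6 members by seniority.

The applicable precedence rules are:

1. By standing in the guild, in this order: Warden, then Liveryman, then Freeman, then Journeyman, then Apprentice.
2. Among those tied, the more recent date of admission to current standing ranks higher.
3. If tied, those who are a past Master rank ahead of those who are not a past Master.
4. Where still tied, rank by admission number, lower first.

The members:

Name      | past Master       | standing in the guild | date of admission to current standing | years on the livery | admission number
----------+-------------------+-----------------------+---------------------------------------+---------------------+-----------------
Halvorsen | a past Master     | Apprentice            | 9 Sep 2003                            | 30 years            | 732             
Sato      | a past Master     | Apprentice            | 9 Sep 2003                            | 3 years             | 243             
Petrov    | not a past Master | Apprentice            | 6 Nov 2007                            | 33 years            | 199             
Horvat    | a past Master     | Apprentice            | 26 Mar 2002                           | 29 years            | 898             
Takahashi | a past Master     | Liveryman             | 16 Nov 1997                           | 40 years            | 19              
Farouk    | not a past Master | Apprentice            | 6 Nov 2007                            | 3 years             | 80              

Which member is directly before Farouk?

Takahashi

By standing in the guild: Takahashi (Liveryman); then Farouk, Petrov, Sato, Halvorsen and Horvat (Apprentice).
Among Farouk, Petrov, Sato, Halvorsen and Horvat, by date of admission to current standing (later first): Farouk and Petrov (6 Nov 2007) before Sato and Halvorsen (9 Sep 2003) before Horvat (26 Mar 2002).
Farouk and Petrov are each not a past Master, so the next rule applies.
Among Farouk and Petrov, by admission number (lower first): Farouk (80) before Petrov (199).
Sato and Halvorsen are each a past Master, so the next rule applies.
Among Sato and Halvorsen, by admission number (lower first): Sato (243) before Halvorsen (732).
Order: Takahashi, Farouk, Petrov, Sato, Halvorsen, Horvat.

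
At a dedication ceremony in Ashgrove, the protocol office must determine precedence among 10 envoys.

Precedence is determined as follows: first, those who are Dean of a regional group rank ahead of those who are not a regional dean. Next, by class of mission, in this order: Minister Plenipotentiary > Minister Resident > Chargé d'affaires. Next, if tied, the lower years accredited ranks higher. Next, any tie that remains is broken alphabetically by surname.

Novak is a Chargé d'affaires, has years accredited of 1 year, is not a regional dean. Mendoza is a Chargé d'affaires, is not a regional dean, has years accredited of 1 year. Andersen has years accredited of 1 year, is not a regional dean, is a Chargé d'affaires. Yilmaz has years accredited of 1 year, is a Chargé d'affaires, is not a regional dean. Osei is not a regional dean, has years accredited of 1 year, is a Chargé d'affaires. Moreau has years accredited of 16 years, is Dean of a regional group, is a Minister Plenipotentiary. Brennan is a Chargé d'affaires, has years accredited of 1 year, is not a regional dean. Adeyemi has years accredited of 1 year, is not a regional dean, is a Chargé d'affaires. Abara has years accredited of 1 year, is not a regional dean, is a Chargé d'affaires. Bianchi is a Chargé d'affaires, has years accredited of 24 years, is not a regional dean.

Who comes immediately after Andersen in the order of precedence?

By the first rule: Moreau (Dean of a regional group); then Abara, Adeyemi, Andersen, Brennan, Mendoza, Novak, Osei, Yilmaz and Bianchi (each not a regional dean).
Abara, Adeyemi, Andersen, Brennan, Mendoza, Novak, Osei, Yilmaz and Bianchi are each Chargé d'affaires, so the next rule applies.
Among Abara, Adeyemi, Andersen, Brennan, Mendoza, Novak, Osei, Yilmaz and Bianchi, by years accredited (lower first): Abara, Adeyemi, Andersen, Brennan, Mendoza, Novak, Osei and Yilmaz (1 year) before Bianchi (24 years).
Among Abara, Adeyemi, Andersen, Brennan, Mendoza, Novak, Osei and Yilmaz, alphabetically by surname: Abara before Adeyemi before Andersen before Brennan before Mendoza before Novak before Osei before Yilmaz.
Order: Moreau, Abara, Adeyemi, Andersen, Brennan, Mendoza, Novak, Osei, Yilmaz, Bianchi.

Brennan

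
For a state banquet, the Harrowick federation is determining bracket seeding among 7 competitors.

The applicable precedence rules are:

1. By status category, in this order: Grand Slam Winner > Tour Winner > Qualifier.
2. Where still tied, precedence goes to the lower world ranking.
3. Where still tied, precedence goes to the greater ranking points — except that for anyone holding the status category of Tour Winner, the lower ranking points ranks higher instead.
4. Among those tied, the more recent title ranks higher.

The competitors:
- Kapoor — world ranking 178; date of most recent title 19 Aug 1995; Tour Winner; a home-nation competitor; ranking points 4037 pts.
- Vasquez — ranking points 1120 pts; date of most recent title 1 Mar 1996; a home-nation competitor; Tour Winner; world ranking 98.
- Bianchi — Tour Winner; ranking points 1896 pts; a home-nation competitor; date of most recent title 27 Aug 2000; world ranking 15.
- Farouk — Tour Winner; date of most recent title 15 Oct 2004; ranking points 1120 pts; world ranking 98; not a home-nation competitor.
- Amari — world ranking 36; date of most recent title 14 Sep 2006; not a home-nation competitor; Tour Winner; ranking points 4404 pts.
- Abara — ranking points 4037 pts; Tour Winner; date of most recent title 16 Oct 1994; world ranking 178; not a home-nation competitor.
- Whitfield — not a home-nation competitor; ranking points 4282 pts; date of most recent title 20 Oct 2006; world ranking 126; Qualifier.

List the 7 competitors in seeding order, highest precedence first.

By status category: Bianchi, Amari, Farouk, Vasquez, Kapoor and Abara (Tour Winner); then Whitfield (Qualifier).
Among Bianchi, Amari, Farouk, Vasquez, Kapoor and Abara, by world ranking (lower first): Bianchi (15) before Amari (36) before Farouk and Vasquez (98) before Kapoor and Abara (178).
Farouk and Vasquez both have ranking points 1120 pts, so the next rule applies.
Among Farouk and Vasquez, by date of most recent title (later first): Farouk (15 Oct 2004) before Vasquez (1 Mar 1996).
Kapoor and Abara both have ranking points 4037 pts, so the next rule applies.
Among Kapoor and Abara, by date of most recent title (later first): Kapoor (19 Aug 1995) before Abara (16 Oct 1994).
Full order: Bianchi, Amari, Farouk, Vasquez, Kapoor, Abara, Whitfield.

Bianchi, Amari, Farouk, Vasquez, Kapoor, Abara, Whitfield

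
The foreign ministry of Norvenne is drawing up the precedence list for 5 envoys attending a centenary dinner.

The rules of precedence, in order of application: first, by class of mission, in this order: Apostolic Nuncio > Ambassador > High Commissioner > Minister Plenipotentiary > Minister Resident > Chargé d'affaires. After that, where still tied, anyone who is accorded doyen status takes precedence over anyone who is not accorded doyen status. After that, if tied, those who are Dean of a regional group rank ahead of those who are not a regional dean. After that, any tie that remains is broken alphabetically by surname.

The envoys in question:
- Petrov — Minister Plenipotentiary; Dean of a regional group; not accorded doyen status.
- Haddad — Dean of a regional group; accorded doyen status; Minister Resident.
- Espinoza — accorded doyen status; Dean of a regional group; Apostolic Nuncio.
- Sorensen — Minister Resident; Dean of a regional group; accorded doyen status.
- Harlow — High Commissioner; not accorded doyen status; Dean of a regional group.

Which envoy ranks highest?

By class of mission: Espinoza (Apostolic Nuncio); then Harlow (High Commissioner); then Petrov (Minister Plenipotentiary); then Haddad and Sorensen (Minister Resident).
Haddad and Sorensen are each accorded doyen status, so the next rule applies.
Haddad and Sorensen are each Dean of a regional group, so the next rule applies.
Among Haddad and Sorensen, alphabetically by surname: Haddad before Sorensen.
Order: Espinoza, Harlow, Petrov, Haddad, Sorensen.

Espinoza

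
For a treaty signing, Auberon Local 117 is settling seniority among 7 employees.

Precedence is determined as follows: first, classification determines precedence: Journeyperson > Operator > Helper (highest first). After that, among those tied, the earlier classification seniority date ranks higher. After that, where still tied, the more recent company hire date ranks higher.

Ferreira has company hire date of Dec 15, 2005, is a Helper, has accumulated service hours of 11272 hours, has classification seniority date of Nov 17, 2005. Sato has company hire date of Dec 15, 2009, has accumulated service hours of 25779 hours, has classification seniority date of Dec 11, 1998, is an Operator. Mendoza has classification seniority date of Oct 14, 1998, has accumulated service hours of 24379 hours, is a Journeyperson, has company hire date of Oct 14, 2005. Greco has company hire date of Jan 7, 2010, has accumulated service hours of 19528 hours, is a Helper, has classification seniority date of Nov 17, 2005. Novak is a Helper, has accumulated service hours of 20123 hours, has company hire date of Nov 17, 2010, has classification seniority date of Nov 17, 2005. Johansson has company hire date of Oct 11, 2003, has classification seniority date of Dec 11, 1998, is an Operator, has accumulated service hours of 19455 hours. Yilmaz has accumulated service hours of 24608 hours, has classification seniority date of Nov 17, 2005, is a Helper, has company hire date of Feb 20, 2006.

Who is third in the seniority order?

Johansson

By classification: Mendoza (Journeyperson); then Sato and Johansson (Operator); then Novak, Greco, Yilmaz and Ferreira (Helper).
Sato and Johansson both have classification seniority date Dec 11, 1998, so the next rule applies.
Among Sato and Johansson, by company hire date (later first): Sato (Dec 15, 2009) before Johansson (Oct 11, 2003).
Novak, Greco, Yilmaz and Ferreira all have classification seniority date Nov 17, 2005, so the next rule applies.
Among Novak, Greco, Yilmaz and Ferreira, by company hire date (later first): Novak (Nov 17, 2010) before Greco (Jan 7, 2010) before Yilmaz (Feb 20, 2006) before Ferreira (Dec 15, 2005).
Order: Mendoza, Sato, Johansson, Novak, Greco, Yilmaz, Ferreira.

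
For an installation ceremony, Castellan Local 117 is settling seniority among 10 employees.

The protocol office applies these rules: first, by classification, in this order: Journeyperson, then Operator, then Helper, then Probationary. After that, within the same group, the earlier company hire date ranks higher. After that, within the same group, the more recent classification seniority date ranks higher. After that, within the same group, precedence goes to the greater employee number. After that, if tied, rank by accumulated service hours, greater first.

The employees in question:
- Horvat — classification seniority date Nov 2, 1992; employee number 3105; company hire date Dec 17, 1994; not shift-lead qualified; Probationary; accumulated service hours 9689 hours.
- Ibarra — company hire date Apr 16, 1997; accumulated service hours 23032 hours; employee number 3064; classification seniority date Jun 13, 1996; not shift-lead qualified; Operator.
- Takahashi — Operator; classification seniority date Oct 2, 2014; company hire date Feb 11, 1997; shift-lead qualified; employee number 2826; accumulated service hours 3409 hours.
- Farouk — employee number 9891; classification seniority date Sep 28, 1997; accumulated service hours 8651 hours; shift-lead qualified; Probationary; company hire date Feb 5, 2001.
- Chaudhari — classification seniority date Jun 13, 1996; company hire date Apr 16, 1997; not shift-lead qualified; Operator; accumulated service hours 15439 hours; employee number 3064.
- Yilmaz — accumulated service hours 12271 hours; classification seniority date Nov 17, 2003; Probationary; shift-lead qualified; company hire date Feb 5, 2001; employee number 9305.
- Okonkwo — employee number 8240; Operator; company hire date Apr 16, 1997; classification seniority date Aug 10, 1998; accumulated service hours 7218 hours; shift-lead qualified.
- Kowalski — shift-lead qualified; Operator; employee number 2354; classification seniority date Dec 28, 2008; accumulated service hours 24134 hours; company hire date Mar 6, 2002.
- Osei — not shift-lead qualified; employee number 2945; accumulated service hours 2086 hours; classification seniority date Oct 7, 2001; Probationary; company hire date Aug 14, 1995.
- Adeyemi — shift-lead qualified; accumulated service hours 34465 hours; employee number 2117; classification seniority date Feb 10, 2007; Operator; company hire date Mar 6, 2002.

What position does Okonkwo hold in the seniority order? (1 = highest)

2

By classification: Takahashi, Okonkwo, Ibarra, Chaudhari, Kowalski and Adeyemi (Operator); then Horvat, Osei, Yilmaz and Farouk (Probationary).
Among Takahashi, Okonkwo, Ibarra, Chaudhari, Kowalski and Adeyemi, by company hire date (earlier first): Takahashi (Feb 11, 1997) before Okonkwo, Ibarra and Chaudhari (Apr 16, 1997) before Kowalski and Adeyemi (Mar 6, 2002).
Among Okonkwo, Ibarra and Chaudhari, by classification seniority date (later first): Okonkwo (Aug 10, 1998) before Ibarra and Chaudhari (Jun 13, 1996).
Ibarra and Chaudhari both have employee number 3064, so the next rule applies.
Among Ibarra and Chaudhari, by accumulated service hours (higher first): Ibarra (23032 hours) before Chaudhari (15439 hours).
Among Kowalski and Adeyemi, by classification seniority date (later first): Kowalski (Dec 28, 2008) before Adeyemi (Feb 10, 2007).
Among Horvat, Osei, Yilmaz and Farouk, by company hire date (earlier first): Horvat (Dec 17, 1994) before Osei (Aug 14, 1995) before Yilmaz and Farouk (Feb 5, 2001).
Among Yilmaz and Farouk, by classification seniority date (later first): Yilmaz (Nov 17, 2003) before Farouk (Sep 28, 1997).
Order: Takahashi, Okonkwo, Ibarra, Chaudhari, Kowalski, Adeyemi, Horvat, Osei, Yilmaz, Farouk. So position 2.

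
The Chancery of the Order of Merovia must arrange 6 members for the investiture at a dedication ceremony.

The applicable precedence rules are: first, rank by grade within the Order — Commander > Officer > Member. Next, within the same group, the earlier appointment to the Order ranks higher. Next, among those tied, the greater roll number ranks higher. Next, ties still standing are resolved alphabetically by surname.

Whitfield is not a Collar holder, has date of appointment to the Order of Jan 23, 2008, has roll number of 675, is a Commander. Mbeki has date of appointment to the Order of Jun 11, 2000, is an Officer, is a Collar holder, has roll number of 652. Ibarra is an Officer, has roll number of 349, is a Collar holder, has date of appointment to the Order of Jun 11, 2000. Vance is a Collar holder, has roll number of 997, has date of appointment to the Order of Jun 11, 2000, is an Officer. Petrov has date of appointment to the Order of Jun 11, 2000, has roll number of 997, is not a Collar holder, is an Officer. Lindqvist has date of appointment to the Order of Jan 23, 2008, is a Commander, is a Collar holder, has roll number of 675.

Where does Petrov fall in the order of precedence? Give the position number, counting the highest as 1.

By grade within the Order: Lindqvist and Whitfield (Commander); then Petrov, Vance, Mbeki and Ibarra (Officer).
Lindqvist and Whitfield both have date of appointment to the Order Jan 23, 2008, so the next rule applies.
Lindqvist and Whitfield both have roll number 675, so the next rule applies.
Among Lindqvist and Whitfield, alphabetically by surname: Lindqvist before Whitfield.
Petrov, Vance, Mbeki and Ibarra all have date of appointment to the Order Jun 11, 2000, so the next rule applies.
Among Petrov, Vance, Mbeki and Ibarra, by roll number (higher first): Petrov and Vance (997) before Mbeki (652) before Ibarra (349).
Among Petrov and Vance, alphabetically by surname: Petrov before Vance.
Order: Lindqvist, Whitfield, Petrov, Vance, Mbeki, Ibarra. So position 3.

3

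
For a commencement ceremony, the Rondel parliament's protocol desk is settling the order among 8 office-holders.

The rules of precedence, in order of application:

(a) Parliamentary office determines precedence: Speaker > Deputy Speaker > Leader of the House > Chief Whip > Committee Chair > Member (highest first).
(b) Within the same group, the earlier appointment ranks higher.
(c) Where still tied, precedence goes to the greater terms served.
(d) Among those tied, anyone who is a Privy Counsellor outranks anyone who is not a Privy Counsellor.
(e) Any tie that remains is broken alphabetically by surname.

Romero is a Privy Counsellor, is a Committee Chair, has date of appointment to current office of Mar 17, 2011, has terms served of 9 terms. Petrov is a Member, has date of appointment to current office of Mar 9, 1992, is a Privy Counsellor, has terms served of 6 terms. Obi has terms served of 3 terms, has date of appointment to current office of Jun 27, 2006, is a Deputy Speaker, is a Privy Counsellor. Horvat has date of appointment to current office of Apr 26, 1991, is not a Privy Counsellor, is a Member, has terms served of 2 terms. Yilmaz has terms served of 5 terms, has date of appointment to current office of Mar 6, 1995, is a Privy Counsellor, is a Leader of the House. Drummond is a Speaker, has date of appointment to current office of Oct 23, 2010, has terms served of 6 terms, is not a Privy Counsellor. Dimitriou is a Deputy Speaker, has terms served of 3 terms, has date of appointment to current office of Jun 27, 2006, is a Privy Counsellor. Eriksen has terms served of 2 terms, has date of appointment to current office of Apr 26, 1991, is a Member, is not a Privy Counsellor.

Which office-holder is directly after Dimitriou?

Obi

By parliamentary office: Drummond (Speaker); then Dimitriou and Obi (Deputy Speaker); then Yilmaz (Leader of the House); then Romero (Committee Chair); then Eriksen, Horvat and Petrov (Member).
Dimitriou and Obi both have date of appointment to current office Jun 27, 2006, so the next rule applies.
Dimitriou and Obi both have terms served 3 terms, so the next rule applies.
Dimitriou and Obi are each a Privy Counsellor, so the next rule applies.
Among Dimitriou and Obi, alphabetically by surname: Dimitriou before Obi.
Among Eriksen, Horvat and Petrov, by date of appointment to current office (earlier first): Eriksen and Horvat (Apr 26, 1991) before Petrov (Mar 9, 1992).
Eriksen and Horvat both have terms served 2 terms, so the next rule applies.
Eriksen and Horvat are each not a Privy Counsellor, so the next rule applies.
Among Eriksen and Horvat, alphabetically by surname: Eriksen before Horvat.
Order: Drummond, Dimitriou, Obi, Yilmaz, Romero, Eriksen, Horvat, Petrov.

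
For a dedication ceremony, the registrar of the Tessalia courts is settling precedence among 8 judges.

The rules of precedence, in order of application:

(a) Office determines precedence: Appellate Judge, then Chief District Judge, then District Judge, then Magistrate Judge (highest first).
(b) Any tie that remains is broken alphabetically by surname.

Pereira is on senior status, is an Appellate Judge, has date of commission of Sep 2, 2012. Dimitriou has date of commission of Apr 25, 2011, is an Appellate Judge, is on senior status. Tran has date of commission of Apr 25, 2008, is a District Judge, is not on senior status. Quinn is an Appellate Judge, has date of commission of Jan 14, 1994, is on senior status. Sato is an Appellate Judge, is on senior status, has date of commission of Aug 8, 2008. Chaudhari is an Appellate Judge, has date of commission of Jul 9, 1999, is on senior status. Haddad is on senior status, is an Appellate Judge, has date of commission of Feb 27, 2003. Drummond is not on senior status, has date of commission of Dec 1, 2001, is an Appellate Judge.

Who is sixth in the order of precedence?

Quinn

By office: Chaudhari, Dimitriou, Drummond, Haddad, Pereira, Quinn and Sato (Appellate Judge); then Tran (District Judge).
Among Chaudhari, Dimitriou, Drummond, Haddad, Pereira, Quinn and Sato, alphabetically by surname: Chaudhari before Dimitriou before Drummond before Haddad before Pereira before Quinn before Sato.
Order: Chaudhari, Dimitriou, Drummond, Haddad, Pereira, Quinn, Sato, Tran.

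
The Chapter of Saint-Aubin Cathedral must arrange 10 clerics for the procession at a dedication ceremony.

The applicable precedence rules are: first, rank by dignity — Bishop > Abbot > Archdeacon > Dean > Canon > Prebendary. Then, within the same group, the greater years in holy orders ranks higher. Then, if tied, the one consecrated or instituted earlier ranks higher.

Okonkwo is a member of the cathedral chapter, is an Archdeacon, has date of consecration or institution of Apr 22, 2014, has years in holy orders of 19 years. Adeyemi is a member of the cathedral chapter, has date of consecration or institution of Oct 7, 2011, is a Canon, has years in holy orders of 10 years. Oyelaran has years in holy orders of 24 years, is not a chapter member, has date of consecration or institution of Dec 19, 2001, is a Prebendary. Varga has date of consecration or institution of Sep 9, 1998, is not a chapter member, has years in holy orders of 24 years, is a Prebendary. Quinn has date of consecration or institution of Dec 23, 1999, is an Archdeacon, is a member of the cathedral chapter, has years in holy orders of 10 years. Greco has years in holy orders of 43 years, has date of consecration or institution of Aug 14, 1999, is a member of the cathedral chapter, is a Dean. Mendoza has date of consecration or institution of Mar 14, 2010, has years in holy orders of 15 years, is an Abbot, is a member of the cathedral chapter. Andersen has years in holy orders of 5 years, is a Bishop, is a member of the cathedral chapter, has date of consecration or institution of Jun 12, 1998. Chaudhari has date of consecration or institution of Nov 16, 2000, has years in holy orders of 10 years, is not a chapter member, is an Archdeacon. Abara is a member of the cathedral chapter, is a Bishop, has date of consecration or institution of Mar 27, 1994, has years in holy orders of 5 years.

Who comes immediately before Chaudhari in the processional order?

By dignity: Abara and Andersen (Bishop); then Mendoza (Abbot); then Okonkwo, Quinn and Chaudhari (Archdeacon); then Greco (Dean); then Adeyemi (Canon); then Varga and Oyelaran (Prebendary).
Abara and Andersen both have years in holy orders 5 years, so the next rule applies.
Among Abara and Andersen, by date of consecration or institution (earlier first): Abara (Mar 27, 1994) before Andersen (Jun 12, 1998).
Among Okonkwo, Quinn and Chaudhari, by years in holy orders (higher first): Okonkwo (19 years) before Quinn and Chaudhari (10 years).
Among Quinn and Chaudhari, by date of consecration or institution (earlier first): Quinn (Dec 23, 1999) before Chaudhari (Nov 16, 2000).
Varga and Oyelaran both have years in holy orders 24 years, so the next rule applies.
Among Varga and Oyelaran, by date of consecration or institution (earlier first): Varga (Sep 9, 1998) before Oyelaran (Dec 19, 2001).
Order: Abara, Andersen, Mendoza, Okonkwo, Quinn, Chaudhari, Greco, Adeyemi, Varga, Oyelaran.

Quinn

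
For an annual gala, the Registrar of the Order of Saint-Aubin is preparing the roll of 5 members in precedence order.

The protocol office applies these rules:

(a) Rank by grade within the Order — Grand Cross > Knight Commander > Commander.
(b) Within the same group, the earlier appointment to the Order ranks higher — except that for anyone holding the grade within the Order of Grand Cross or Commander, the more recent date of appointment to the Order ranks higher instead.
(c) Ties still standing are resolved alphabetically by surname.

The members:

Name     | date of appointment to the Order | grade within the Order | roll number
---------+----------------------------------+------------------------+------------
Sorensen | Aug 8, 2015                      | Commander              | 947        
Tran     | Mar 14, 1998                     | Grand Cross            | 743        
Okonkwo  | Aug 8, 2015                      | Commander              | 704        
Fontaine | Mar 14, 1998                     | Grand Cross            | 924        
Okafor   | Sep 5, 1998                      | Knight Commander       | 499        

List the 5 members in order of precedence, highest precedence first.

Fontaine, Tran, Okafor, Okonkwo, Sorensen

By grade within the Order: Fontaine and Tran (Grand Cross); then Okafor (Knight Commander); then Okonkwo and Sorensen (Commander).
Fontaine and Tran both have date of appointment to the Order Mar 14, 1998, so the next rule applies.
Among Fontaine and Tran, alphabetically by surname: Fontaine before Tran.
Okonkwo and Sorensen both have date of appointment to the Order Aug 8, 2015, so the next rule applies.
Among Okonkwo and Sorensen, alphabetically by surname: Okonkwo before Sorensen.
Full order: Fontaine, Tran, Okafor, Okonkwo, Sorensen.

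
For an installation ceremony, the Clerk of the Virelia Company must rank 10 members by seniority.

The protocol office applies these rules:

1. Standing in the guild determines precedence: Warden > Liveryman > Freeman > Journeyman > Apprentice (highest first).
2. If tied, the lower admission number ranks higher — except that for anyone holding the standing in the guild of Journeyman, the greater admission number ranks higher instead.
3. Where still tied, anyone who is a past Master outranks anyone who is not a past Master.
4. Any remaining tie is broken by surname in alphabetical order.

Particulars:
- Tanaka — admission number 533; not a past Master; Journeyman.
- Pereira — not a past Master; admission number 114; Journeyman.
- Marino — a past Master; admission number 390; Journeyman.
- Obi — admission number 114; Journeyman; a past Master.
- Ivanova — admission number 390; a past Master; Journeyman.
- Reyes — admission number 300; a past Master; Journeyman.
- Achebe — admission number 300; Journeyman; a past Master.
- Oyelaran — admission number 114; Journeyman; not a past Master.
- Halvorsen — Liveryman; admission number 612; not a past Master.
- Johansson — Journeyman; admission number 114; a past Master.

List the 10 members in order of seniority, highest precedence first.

By standing in the guild: Halvorsen (Liveryman); then Tanaka, Ivanova, Marino, Achebe, Reyes, Johansson, Obi, Oyelaran and Pereira (Journeyman).
Among Tanaka, Ivanova, Marino, Achebe, Reyes, Johansson, Obi, Oyelaran and Pereira, by admission number (higher first) (reversed rule for this group): Tanaka (533) before Ivanova and Marino (390) before Achebe and Reyes (300) before Johansson, Obi, Oyelaran and Pereira (114).
Ivanova and Marino are each a past Master, so the next rule applies.
Among Ivanova and Marino, alphabetically by surname: Ivanova before Marino.
Achebe and Reyes are each a past Master, so the next rule applies.
Among Achebe and Reyes, alphabetically by surname: Achebe before Reyes.
Among Johansson, Obi, Oyelaran and Pereira, a past Master before not a past Master: Johansson and Obi (a past Master) before Oyelaran and Pereira (not a past Master).
Among Johansson and Obi, alphabetically by surname: Johansson before Obi.
Among Oyelaran and Pereira, alphabetically by surname: Oyelaran before Pereira.
Full order: Halvorsen, Tanaka, Ivanova, Marino, Achebe, Reyes, Johansson, Obi, Oyelaran, Pereira.

Halvorsen, Tanaka, Ivanova, Marino, Achebe, Reyes, Johansson, Obi, Oyelaran, Pereira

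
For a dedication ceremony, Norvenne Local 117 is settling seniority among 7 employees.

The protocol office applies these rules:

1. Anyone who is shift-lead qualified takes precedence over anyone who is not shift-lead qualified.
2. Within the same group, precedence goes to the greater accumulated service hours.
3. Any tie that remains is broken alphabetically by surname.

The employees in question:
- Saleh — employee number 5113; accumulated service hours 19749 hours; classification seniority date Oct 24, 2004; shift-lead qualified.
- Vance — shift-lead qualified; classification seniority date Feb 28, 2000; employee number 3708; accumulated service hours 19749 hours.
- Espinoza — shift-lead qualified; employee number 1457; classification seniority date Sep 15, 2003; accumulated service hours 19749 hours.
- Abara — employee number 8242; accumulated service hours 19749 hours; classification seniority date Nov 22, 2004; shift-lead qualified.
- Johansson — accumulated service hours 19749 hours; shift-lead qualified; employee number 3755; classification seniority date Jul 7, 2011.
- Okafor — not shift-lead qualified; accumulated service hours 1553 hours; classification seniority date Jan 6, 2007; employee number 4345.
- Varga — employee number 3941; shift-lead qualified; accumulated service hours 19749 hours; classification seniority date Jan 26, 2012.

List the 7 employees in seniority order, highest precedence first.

By the first rule: Abara, Espinoza, Johansson, Saleh, Vance and Varga (each shift-lead qualified); then Okafor (not shift-lead qualified).
Abara, Espinoza, Johansson, Saleh, Vance and Varga all have accumulated service hours 19749 hours, so the next rule applies.
Among Abara, Espinoza, Johansson, Saleh, Vance and Varga, alphabetically by surname: Abara before Espinoza before Johansson before Saleh before Vance before Varga.
Full order: Abara, Espinoza, Johansson, Saleh, Vance, Varga, Okafor.

Abara, Espinoza, Johansson, Saleh, Vance, Varga, Okafor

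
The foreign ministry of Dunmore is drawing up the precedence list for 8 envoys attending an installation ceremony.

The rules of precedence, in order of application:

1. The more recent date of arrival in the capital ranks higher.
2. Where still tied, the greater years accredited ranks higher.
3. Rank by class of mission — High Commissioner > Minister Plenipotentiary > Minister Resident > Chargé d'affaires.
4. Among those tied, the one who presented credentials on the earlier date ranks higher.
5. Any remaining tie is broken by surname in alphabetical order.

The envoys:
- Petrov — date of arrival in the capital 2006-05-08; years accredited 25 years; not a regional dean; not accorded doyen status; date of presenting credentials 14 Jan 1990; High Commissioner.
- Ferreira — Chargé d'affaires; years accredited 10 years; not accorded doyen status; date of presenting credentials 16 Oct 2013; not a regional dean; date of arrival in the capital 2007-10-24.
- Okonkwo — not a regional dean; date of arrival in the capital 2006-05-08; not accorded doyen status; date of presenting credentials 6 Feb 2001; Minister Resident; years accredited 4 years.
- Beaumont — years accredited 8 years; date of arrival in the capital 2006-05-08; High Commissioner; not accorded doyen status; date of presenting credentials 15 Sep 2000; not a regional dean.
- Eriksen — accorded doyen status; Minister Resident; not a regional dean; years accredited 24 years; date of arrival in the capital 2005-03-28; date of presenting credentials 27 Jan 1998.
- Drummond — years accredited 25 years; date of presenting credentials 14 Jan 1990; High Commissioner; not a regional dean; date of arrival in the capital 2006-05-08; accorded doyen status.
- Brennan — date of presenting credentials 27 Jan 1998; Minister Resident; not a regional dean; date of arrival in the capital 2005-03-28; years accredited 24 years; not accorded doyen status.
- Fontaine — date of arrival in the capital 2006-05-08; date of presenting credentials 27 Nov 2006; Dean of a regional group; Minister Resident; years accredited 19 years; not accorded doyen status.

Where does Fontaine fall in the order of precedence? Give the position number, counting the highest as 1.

4

By date of arrival in the capital (later first): Ferreira (2007-10-24); then Drummond, Petrov, Fontaine, Beaumont and Okonkwo (each 2006-05-08); then Brennan and Eriksen (both 2005-03-28).
Among Drummond, Petrov, Fontaine, Beaumont and Okonkwo, by years accredited (higher first): Drummond and Petrov (25 years) before Fontaine (19 years) before Beaumont (8 years) before Okonkwo (4 years).
Drummond and Petrov are each High Commissioner, so the next rule applies.
Drummond and Petrov both have date of presenting credentials 14 Jan 1990, so the next rule applies.
Among Drummond and Petrov, alphabetically by surname: Drummond before Petrov.
Brennan and Eriksen both have years accredited 24 years, so the next rule applies.
Brennan and Eriksen are each Minister Resident, so the next rule applies.
Brennan and Eriksen both have date of presenting credentials 27 Jan 1998, so the next rule applies.
Among Brennan and Eriksen, alphabetically by surname: Brennan before Eriksen.
Order: Ferreira, Drummond, Petrov, Fontaine, Beaumont, Okonkwo, Brennan, Eriksen. So position 4.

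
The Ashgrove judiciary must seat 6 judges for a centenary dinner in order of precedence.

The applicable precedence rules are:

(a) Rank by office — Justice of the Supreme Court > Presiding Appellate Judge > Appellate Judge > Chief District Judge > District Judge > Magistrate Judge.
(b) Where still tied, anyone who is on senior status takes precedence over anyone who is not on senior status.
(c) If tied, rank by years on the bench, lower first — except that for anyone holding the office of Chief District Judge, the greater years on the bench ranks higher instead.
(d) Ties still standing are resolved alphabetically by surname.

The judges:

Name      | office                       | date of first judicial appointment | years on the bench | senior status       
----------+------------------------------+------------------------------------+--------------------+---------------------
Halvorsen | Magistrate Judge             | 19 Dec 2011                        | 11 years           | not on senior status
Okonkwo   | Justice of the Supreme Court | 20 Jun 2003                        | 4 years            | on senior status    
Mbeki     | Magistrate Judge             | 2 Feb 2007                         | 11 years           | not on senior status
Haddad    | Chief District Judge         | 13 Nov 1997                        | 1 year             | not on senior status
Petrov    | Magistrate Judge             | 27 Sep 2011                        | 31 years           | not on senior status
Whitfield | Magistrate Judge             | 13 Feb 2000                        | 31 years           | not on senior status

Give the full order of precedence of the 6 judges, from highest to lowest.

By office: Okonkwo (Justice of the Supreme Court); then Haddad (Chief District Judge); then Halvorsen, Mbeki, Petrov and Whitfield (Magistrate Judge).
Halvorsen, Mbeki, Petrov and Whitfield are each not on senior status, so the next rule applies.
Among Halvorsen, Mbeki, Petrov and Whitfield, by years on the bench (lower first): Halvorsen and Mbeki (11 years) before Petrov and Whitfield (31 years).
Among Halvorsen and Mbeki, alphabetically by surname: Halvorsen before Mbeki.
Among Petrov and Whitfield, alphabetically by surname: Petrov before Whitfield.
Full order: Okonkwo, Haddad, Halvorsen, Mbeki, Petrov, Whitfield.

Okonkwo, Haddad, Halvorsen, Mbeki, Petrov, Whitfield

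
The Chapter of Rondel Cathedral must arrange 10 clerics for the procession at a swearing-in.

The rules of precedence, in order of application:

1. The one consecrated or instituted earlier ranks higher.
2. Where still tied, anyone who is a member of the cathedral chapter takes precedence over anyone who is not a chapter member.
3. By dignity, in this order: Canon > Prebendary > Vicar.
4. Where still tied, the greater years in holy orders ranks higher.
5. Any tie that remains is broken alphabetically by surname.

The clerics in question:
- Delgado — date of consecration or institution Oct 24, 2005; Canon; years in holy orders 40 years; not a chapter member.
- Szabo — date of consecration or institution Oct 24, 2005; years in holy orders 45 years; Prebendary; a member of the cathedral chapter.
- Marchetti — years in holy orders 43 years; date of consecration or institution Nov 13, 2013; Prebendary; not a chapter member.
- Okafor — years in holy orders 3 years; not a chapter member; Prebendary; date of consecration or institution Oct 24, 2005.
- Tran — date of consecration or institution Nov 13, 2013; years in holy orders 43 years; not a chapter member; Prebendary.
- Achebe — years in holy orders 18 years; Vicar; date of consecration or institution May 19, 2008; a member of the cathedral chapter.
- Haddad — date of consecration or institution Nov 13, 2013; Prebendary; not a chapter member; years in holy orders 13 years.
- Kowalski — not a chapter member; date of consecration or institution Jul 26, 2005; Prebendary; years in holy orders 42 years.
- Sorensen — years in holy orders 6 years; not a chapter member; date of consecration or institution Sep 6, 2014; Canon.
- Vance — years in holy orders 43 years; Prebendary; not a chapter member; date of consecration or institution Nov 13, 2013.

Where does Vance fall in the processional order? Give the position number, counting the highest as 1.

8

By date of consecration or institution (earlier first): Kowalski (Jul 26, 2005); then Szabo, Delgado and Okafor (each Oct 24, 2005); then Achebe (May 19, 2008); then Marchetti, Tran, Vance and Haddad (each Nov 13, 2013); then Sorensen (Sep 6, 2014).
Among Szabo, Delgado and Okafor, a member of the cathedral chapter before not a chapter member: Szabo (a member of the cathedral chapter) before Delgado and Okafor (not a chapter member).
Among Delgado and Okafor, by dignity: Delgado (Canon) before Okafor (Prebendary).
Marchetti, Tran, Vance and Haddad are each not a chapter member, so the next rule applies.
Marchetti, Tran, Vance and Haddad are each Prebendary, so the next rule applies.
Among Marchetti, Tran, Vance and Haddad, by years in holy orders (higher first): Marchetti, Tran and Vance (43 years) before Haddad (13 years).
Among Marchetti, Tran and Vance, alphabetically by surname: Marchetti before Tran before Vance.
Order: Kowalski, Szabo, Delgado, Okafor, Achebe, Marchetti, Tran, Vance, Haddad, Sorensen. So position 8.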